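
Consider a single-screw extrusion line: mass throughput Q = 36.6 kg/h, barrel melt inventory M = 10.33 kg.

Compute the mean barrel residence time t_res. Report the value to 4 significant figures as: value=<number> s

Q_s = Q / 3600 = 36.6 / 3600 = 0.0101667 kg/s
t_res = M / Q_s = 10.33 ÷ 0.0101667 = 1016.07 s

value=1016. s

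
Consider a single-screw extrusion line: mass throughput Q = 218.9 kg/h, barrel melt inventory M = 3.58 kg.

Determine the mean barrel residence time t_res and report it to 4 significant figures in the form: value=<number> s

value=58.88 s

Convert throughput: Q = 218.9 kg/h = 218.9/3600 = 0.0608056 kg/s
t_res = M / Q_s = 3.58 ÷ 0.0608056 = 58.8762 s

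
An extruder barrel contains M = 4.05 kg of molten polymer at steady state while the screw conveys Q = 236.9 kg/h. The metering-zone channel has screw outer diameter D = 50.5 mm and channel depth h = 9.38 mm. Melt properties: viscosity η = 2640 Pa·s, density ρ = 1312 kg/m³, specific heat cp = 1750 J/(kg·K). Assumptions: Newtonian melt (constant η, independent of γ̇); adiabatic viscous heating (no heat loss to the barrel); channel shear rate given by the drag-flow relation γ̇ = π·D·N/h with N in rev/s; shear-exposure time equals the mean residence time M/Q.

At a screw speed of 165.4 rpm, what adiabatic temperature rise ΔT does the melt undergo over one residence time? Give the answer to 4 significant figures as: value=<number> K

value=153.8 K

Throughput in SI: Q_s = 236.9 kg/h ÷ 3600 s/h = 0.0658056 kg/s
t_res = M / Q_s = 4.05 ÷ 0.0658056 = 61.545 s
Convert to SI: D = 0.0505 m, h = 0.00938 m, N = 165.4/60 = 2.75667 rev/s
γ̇ = π·D·N / h = π · 0.0505 · 2.75667 / 0.00938 = 46.6254 s⁻¹
Adiabatic rise: ΔT = η γ̇² t_res / (ρ cp) = 2640·(46.6254)²·61.545 / (1312·1750) = 153.84 K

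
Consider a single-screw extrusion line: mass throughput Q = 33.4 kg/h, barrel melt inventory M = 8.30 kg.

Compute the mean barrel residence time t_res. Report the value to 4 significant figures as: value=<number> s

Q_s = Q / 3600 = 33.4 / 3600 = 0.00927778 kg/s
Mean residence time: t_res = M/Q_s = 8.30 kg / 0.00927778 kg/s = 894.611 s

value=894.6 s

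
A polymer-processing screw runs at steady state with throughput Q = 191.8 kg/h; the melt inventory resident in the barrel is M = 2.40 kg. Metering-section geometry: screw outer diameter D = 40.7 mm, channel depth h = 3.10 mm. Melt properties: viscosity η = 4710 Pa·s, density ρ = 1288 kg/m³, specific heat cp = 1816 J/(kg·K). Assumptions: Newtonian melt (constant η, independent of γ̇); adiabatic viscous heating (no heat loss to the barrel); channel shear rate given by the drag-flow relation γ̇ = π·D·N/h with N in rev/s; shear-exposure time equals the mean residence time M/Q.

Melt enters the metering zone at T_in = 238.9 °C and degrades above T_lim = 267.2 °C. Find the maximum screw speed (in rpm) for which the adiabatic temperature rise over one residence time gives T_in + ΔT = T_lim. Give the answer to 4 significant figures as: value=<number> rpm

value=25.69 rpm

Q_s = Q / 3600 = 191.8 / 3600 = 0.0532778 kg/s
Mean residence time: t_res = M/Q_s = 2.40 kg / 0.0532778 kg/s = 45.0469 s
Convert to metres: D = 0.0407 m, h = 0.0031 m
Allowable rise: ΔT_a = T_lim − T_in = 267.2 − 238.9 = 28.3 K
Invert ΔT = ηγ̇²t_res/(ρcp) for γ̇: γ̇_max² = ΔT_a ρ cp / (η t_res) = 28.3·1288·1816 / (4710·45.0469) = 311.984 s⁻²
γ̇_max = √311.984 = 17.6631 s⁻¹
Solve γ̇ = πDN/h for N: N_max = γ̇_max·h/(π·D) = 17.6631 × 0.0031 / (π × 0.0407) = 0.428236 rev/s = 25.6942 rpm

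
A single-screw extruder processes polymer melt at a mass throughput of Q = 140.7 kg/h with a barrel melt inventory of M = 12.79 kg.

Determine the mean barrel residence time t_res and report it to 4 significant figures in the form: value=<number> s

value=327.2 s

Throughput in SI: Q_s = 140.7 kg/h ÷ 3600 s/h = 0.0390833 kg/s
t_res = M / Q_s = 12.79 ÷ 0.0390833 = 327.249 s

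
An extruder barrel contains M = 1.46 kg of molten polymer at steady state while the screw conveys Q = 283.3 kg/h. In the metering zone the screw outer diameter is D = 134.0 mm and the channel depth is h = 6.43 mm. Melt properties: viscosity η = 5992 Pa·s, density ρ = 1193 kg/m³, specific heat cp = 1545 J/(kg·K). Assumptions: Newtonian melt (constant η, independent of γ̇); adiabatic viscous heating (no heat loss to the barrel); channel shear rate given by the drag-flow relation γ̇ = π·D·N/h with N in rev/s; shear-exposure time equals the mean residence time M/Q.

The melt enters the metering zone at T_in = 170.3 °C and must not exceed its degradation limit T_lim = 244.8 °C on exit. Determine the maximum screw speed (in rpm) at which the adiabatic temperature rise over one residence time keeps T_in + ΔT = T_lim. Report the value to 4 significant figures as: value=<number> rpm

Convert throughput: Q = 283.3 kg/h = 283.3/3600 = 0.0786944 kg/s
t_res = M / Q_s = 1.46 ÷ 0.0786944 = 18.5528 s
D = 134.0 mm = 0.134 m;  h = 6.43 mm = 0.00643 m
Allowable rise: ΔT_a = T_lim − T_in = 244.8 − 170.3 = 74.5 K
γ̇_max² = ΔT_a·ρ·cp / (η·t_res) = [74.5 × 1193 × 1545] / [5992 × 18.5528] = 1235.22 s⁻²
Take the square root: γ̇_max = √(1235.22) = 35.1457 s⁻¹
N_max = γ̇_max·h / (π·D) = 35.1457 · 0.00643 / (π · 0.134) = 0.53682 rev/s = 32.2092 rpm

value=32.21 rpm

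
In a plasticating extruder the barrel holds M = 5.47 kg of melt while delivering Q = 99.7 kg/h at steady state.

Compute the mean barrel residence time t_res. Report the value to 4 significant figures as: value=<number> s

value=197.5 s

Throughput in SI: Q_s = 99.7 kg/h ÷ 3600 s/h = 0.0276944 kg/s
t_res = M / Q_s = 5.47 / 0.0276944 = 197.513 s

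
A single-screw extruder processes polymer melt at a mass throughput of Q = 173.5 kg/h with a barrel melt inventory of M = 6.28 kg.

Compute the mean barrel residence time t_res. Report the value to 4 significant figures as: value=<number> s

value=130.3 s

Throughput in SI: Q_s = 173.5 kg/h ÷ 3600 s/h = 0.0481944 kg/s
t_res = M / Q_s = 6.28 / 0.0481944 = 130.305 s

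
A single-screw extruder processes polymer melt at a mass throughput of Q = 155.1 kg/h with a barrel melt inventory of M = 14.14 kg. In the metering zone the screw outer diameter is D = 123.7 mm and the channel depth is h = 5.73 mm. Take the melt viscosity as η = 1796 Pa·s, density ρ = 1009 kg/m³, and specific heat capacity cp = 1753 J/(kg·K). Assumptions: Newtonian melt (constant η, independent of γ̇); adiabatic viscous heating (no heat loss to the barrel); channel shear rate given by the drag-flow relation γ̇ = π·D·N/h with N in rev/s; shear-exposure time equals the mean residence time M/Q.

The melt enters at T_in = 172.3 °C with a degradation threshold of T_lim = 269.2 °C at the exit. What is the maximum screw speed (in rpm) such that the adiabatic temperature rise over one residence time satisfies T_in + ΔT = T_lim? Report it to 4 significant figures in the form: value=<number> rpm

value=15.09 rpm

Q_s = Q / 3600 = 155.1 / 3600 = 0.0430833 kg/s
t_res = M / Q_s = 14.14 ÷ 0.0430833 = 328.201 s
Convert to metres: D = 0.1237 m, h = 0.00573 m
Allowable rise: ΔT_a = T_lim − T_in = 269.2 − 172.3 = 96.9 K
Invert ΔT = ηγ̇²t_res/(ρcp) for γ̇: γ̇_max² = ΔT_a ρ cp / (η t_res) = 96.9·1009·1753 / (1796·328.201) = 290.771 s⁻²
γ̇_max = √290.771 = 17.052 s⁻¹
N_max = γ̇_max h / (πD) = 17.052·0.00573/(π·0.1237) = 0.251426 rev/s → ×60 = 15.0856 rpm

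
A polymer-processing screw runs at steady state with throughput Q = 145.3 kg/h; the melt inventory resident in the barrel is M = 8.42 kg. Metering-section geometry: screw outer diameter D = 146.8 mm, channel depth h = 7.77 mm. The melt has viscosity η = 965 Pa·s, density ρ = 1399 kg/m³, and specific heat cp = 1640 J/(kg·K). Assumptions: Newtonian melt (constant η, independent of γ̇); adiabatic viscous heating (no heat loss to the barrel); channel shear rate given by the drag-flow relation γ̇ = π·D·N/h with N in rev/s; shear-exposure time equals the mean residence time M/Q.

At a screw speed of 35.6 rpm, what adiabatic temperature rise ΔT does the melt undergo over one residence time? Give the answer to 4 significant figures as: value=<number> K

value=108.8 K

Q_s = Q / 3600 = 145.3 / 3600 = 0.0403611 kg/s
t_res = M / Q_s = 8.42 / 0.0403611 = 208.617 s
Geometry in metres: D = 146.8 mm → 0.1468 m, h = 7.77 mm → 0.00777 m; screw speed N = 35.6 rpm = 0.593333 rev/s
Shear rate: γ̇ = πDN/h = π·0.1468·0.593333/0.00777 = 35.2171 s⁻¹
Adiabatic rise: ΔT = η γ̇² t_res / (ρ cp) = 965·(35.2171)²·208.617 / (1399·1640) = 108.823 K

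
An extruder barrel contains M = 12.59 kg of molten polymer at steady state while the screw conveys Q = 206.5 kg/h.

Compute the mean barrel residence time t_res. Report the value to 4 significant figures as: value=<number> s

value=219.5 s

Throughput in SI: Q_s = 206.5 kg/h ÷ 3600 s/h = 0.0573611 kg/s
t_res = M / Q_s = 12.59 ÷ 0.0573611 = 219.487 s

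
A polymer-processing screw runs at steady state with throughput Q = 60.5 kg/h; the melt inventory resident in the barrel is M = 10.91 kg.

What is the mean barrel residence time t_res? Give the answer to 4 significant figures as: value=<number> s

value=649.2 s

Convert throughput: Q = 60.5 kg/h = 60.5/3600 = 0.0168056 kg/s
Mean residence time: t_res = M/Q_s = 10.91 kg / 0.0168056 kg/s = 649.19 s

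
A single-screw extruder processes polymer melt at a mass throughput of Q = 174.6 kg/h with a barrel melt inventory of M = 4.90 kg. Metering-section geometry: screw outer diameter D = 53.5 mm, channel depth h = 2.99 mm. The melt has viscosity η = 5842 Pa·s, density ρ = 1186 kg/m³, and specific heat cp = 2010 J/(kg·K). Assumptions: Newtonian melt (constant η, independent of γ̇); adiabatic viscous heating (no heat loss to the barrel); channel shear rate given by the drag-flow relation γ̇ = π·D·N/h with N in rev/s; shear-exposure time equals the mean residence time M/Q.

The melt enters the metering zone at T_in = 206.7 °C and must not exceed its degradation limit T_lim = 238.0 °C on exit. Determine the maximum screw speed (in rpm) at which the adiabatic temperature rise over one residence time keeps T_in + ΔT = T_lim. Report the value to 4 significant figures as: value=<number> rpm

Convert throughput: Q = 174.6 kg/h = 174.6/3600 = 0.0485 kg/s
t_res = M / Q_s = 4.90 / 0.0485 = 101.031 s
Geometry in SI: D = 53.5 mm → 0.0535 m, h = 2.99 mm → 0.00299 m
ΔT_a = T_lim − T_in = 238.0 − 206.7 = 31.3 K
Invert ΔT = ηγ̇²t_res/(ρcp) for γ̇: γ̇_max² = ΔT_a ρ cp / (η t_res) = 31.3·1186·2010 / (5842·101.031) = 126.418 s⁻²
Take the square root: γ̇_max = √(126.418) = 11.2436 s⁻¹
Solve γ̇ = πDN/h for N: N_max = γ̇_max·h/(π·D) = 11.2436 × 0.00299 / (π × 0.0535) = 0.200019 rev/s = 12.0012 rpm

value=12.00 rpm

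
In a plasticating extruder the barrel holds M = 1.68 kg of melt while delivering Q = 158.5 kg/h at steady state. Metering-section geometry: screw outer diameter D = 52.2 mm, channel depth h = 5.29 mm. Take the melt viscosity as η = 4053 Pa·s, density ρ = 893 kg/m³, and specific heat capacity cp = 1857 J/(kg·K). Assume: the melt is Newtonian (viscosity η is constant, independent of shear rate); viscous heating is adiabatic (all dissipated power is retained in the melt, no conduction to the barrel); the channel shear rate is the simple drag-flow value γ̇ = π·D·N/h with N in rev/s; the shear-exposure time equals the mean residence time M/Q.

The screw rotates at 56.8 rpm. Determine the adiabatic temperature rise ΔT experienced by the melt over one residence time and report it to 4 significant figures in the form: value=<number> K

value=80.32 K

Convert throughput: Q = 158.5 kg/h = 158.5/3600 = 0.0440278 kg/s
Mean residence time: t_res = M/Q_s = 1.68 kg / 0.0440278 kg/s = 38.1577 s
D = 52.2 mm = 0.0522 m;  h = 5.29 mm = 0.00529 m;  N = 56.8 rpm / 60 = 0.946667 rev/s
Shear rate: γ̇ = πDN/h = π·0.0522·0.946667/0.00529 = 29.3469 s⁻¹
ΔT = η·γ̇²·t_res/(ρ·cp) = [4053 × 29.3469² × 38.1577] / [893 × 1857] = 80.3192 K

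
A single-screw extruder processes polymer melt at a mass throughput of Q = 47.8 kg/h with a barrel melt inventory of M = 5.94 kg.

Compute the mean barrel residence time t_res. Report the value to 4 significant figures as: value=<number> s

Convert throughput: Q = 47.8 kg/h = 47.8/3600 = 0.0132778 kg/s
Mean residence time: t_res = M/Q_s = 5.94 kg / 0.0132778 kg/s = 447.364 s

value=447.4 s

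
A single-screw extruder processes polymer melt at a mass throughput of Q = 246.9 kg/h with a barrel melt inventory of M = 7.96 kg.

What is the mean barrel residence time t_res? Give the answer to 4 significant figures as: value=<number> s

Convert throughput: Q = 246.9 kg/h = 246.9/3600 = 0.0685833 kg/s
Mean residence time: t_res = M/Q_s = 7.96 kg / 0.0685833 kg/s = 116.063 s

value=116.1 s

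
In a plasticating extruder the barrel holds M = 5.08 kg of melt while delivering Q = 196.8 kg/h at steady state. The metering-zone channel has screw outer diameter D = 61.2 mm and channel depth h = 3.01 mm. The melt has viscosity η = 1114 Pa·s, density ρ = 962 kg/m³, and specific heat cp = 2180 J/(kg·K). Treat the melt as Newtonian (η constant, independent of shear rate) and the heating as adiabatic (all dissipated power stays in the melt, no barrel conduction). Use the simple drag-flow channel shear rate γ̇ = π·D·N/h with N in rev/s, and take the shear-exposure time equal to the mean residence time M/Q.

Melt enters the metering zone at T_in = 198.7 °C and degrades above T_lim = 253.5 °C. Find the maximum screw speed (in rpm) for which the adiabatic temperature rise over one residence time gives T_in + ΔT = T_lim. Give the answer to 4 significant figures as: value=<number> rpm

Convert throughput: Q = 196.8 kg/h = 196.8/3600 = 0.0546667 kg/s
Mean residence time: t_res = M/Q_s = 5.08 kg / 0.0546667 kg/s = 92.9268 s
Geometry in SI: D = 61.2 mm → 0.0612 m, h = 3.01 mm → 0.00301 m
ΔT_a = T_lim − T_in = 253.5 − 198.7 = 54.8 K
γ̇_max² = ΔT_a·ρ·cp/(η·t_res) = 54.8·962·2180/(1114·92.9268) = 1110.16 s⁻²
γ̇_max = √1110.16 = 33.3191 s⁻¹
Solve γ̇ = πDN/h for N: N_max = γ̇_max·h/(π·D) = 33.3191 × 0.00301 / (π × 0.0612) = 0.521625 rev/s = 31.2975 rpm

value=31.30 rpm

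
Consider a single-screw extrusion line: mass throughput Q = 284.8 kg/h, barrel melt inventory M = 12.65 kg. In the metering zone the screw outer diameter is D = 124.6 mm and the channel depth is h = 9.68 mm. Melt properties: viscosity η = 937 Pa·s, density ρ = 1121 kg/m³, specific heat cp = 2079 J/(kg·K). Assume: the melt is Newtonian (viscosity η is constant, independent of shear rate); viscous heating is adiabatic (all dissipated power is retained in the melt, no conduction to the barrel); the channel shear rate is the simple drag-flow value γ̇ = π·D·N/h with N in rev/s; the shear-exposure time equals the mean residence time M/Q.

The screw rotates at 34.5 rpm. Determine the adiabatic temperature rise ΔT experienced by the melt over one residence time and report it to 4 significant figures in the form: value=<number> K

Convert throughput: Q = 284.8 kg/h = 284.8/3600 = 0.0791111 kg/s
Mean residence time: t_res = M/Q_s = 12.65 kg / 0.0791111 kg/s = 159.902 s
D = 124.6 mm = 0.1246 m;  h = 9.68 mm = 0.00968 m;  N = 34.5 rpm / 60 = 0.575 rev/s
Shear rate: γ̇ = πDN/h = π·0.1246·0.575/0.00968 = 23.252 s⁻¹
Adiabatic rise: ΔT = η γ̇² t_res / (ρ cp) = 937·(23.252)²·159.902 / (1121·2079) = 34.7579 K

value=34.76 K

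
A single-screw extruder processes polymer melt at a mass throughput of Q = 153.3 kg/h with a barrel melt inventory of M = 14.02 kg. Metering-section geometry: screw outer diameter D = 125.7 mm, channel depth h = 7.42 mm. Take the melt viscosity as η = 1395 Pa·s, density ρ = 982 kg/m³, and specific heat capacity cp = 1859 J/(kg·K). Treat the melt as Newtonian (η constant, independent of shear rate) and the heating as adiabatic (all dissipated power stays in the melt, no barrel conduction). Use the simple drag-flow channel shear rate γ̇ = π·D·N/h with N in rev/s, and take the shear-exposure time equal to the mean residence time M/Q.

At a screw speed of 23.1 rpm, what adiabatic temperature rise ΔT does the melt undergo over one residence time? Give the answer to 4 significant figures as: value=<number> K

value=105.6 K

Throughput in SI: Q_s = 153.3 kg/h ÷ 3600 s/h = 0.0425833 kg/s
Mean residence time: t_res = M/Q_s = 14.02 kg / 0.0425833 kg/s = 329.237 s
Convert to SI: D = 0.1257 m, h = 0.00742 m, N = 23.1/60 = 0.385 rev/s
γ̇ = π D N / h = (π)(0.1257)(0.385) / 0.00742 = 20.49 s⁻¹
ΔT = η·γ̇²·t_res/(ρ·cp) = [1395 × 20.49² × 329.237] / [982 × 1859] = 105.627 K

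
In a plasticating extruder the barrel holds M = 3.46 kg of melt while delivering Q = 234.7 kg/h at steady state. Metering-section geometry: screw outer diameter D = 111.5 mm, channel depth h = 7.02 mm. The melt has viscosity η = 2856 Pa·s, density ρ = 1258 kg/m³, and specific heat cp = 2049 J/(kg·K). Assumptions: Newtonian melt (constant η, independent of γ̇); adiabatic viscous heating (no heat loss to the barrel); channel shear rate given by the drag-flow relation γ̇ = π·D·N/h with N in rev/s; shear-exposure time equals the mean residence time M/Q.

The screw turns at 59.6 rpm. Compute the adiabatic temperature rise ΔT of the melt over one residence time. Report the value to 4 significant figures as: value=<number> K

Q_s = Q / 3600 = 234.7 / 3600 = 0.0651944 kg/s
t_res = M / Q_s = 3.46 / 0.0651944 = 53.072 s
D = 111.5 mm = 0.1115 m;  h = 7.02 mm = 0.00702 m;  N = 59.6 rpm / 60 = 0.993333 rev/s
γ̇ = π·D·N / h = π · 0.1115 · 0.993333 / 0.00702 = 49.5659 s⁻¹
ΔT = η·γ̇²·t_res/(ρ·cp) = [2856 × 49.5659² × 53.072] / [1258 × 2049] = 144.466 K

value=144.5 K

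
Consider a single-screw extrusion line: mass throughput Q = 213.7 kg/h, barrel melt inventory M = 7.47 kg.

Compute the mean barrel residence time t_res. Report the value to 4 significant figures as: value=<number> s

Throughput in SI: Q_s = 213.7 kg/h ÷ 3600 s/h = 0.0593611 kg/s
t_res = M / Q_s = 7.47 ÷ 0.0593611 = 125.84 s

value=125.8 s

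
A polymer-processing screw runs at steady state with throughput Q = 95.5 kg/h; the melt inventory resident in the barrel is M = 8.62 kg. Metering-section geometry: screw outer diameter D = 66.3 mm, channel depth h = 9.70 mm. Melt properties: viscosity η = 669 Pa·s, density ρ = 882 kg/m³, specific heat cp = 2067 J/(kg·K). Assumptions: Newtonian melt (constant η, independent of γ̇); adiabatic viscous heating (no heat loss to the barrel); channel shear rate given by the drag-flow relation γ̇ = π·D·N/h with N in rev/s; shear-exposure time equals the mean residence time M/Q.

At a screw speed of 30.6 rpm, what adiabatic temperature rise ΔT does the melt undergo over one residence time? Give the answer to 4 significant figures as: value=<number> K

Convert throughput: Q = 95.5 kg/h = 95.5/3600 = 0.0265278 kg/s
t_res = M / Q_s = 8.62 ÷ 0.0265278 = 324.942 s
Convert to SI: D = 0.0663 m, h = 0.0097 m, N = 30.6/60 = 0.51 rev/s
γ̇ = π·D·N / h = π · 0.0663 · 0.51 / 0.0097 = 10.9512 s⁻¹
ΔT = η·γ̇²·t_res/(ρ·cp) = [669 × 10.9512² × 324.942] / [882 × 2067] = 14.3004 K

value=14.30 K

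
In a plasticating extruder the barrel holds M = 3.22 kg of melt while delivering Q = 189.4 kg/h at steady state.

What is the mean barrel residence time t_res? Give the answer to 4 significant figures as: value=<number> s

Q_s = Q / 3600 = 189.4 / 3600 = 0.0526111 kg/s
t_res = M / Q_s = 3.22 ÷ 0.0526111 = 61.2038 s

value=61.20 s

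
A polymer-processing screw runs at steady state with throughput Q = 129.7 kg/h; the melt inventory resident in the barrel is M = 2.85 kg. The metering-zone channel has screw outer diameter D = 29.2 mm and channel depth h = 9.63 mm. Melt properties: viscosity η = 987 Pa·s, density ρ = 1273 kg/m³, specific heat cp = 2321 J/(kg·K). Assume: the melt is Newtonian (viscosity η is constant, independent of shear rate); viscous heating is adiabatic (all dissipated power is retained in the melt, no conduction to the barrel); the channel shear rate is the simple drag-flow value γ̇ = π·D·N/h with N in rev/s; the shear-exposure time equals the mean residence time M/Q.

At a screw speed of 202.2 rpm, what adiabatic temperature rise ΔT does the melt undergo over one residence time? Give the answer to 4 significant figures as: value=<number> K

Convert throughput: Q = 129.7 kg/h = 129.7/3600 = 0.0360278 kg/s
Mean residence time: t_res = M/Q_s = 2.85 kg / 0.0360278 kg/s = 79.1056 s
D = 29.2 mm = 0.0292 m;  h = 9.63 mm = 0.00963 m;  N = 202.2 rpm / 60 = 3.37 rev/s
γ̇ = π·D·N / h = π · 0.0292 · 3.37 / 0.00963 = 32.1023 s⁻¹
ΔT = η·γ̇²·t_res / (ρ·cp) = 987 · (32.1023)² · 79.1056 / (1273 · 2321) = 27.2329 K

value=27.23 K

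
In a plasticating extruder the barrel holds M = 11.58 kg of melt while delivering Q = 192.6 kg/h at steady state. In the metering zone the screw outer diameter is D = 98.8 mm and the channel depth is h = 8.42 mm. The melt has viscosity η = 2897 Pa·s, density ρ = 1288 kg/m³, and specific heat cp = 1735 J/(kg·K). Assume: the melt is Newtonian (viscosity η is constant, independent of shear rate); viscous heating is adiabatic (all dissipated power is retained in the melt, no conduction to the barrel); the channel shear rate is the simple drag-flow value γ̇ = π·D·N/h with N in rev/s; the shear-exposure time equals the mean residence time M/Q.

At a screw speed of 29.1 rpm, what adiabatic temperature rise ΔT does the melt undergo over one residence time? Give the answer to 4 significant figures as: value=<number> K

Throughput in SI: Q_s = 192.6 kg/h ÷ 3600 s/h = 0.0535 kg/s
t_res = M / Q_s = 11.58 / 0.0535 = 216.449 s
Convert to SI: D = 0.0988 m, h = 0.00842 m, N = 29.1/60 = 0.485 rev/s
γ̇ = π·D·N / h = π · 0.0988 · 0.485 / 0.00842 = 17.8787 s⁻¹
ΔT = η·γ̇²·t_res / (ρ·cp) = 2897 · (17.8787)² · 216.449 / (1288 · 1735) = 89.6935 K

value=89.69 K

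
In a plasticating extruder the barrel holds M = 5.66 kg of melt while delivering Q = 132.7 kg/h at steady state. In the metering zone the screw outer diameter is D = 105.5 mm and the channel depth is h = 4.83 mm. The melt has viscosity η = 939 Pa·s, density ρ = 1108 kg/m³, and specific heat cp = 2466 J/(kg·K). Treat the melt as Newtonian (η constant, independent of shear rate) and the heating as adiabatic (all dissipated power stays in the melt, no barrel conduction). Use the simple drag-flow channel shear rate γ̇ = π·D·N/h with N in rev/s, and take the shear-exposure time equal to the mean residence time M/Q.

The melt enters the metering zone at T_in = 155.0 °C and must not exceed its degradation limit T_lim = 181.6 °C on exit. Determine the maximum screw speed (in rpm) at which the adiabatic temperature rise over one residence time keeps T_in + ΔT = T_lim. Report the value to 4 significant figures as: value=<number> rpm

Convert throughput: Q = 132.7 kg/h = 132.7/3600 = 0.0368611 kg/s
Mean residence time: t_res = M/Q_s = 5.66 kg / 0.0368611 kg/s = 153.549 s
Convert to metres: D = 0.1055 m, h = 0.00483 m
Allowable rise: ΔT_a = T_lim − T_in = 181.6 − 155.0 = 26.6 K
Invert ΔT = ηγ̇²t_res/(ρcp) for γ̇: γ̇_max² = ΔT_a ρ cp / (η t_res) = 26.6·1108·2466 / (939·153.549) = 504.082 s⁻²
γ̇_max = √504.082 = 22.4518 s⁻¹
N_max = γ̇_max h / (πD) = 22.4518·0.00483/(π·0.1055) = 0.327186 rev/s → ×60 = 19.6312 rpm

value=19.63 rpm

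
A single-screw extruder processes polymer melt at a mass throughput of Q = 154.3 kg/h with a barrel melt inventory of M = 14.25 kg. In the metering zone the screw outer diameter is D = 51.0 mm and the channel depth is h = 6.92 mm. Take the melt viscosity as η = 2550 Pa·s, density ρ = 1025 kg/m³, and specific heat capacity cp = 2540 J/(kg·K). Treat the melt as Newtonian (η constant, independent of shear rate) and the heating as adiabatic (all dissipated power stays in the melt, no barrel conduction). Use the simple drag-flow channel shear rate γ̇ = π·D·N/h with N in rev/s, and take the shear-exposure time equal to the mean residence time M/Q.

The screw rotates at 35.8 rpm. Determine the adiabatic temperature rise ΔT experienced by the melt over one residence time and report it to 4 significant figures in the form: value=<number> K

value=62.15 K

Throughput in SI: Q_s = 154.3 kg/h ÷ 3600 s/h = 0.0428611 kg/s
t_res = M / Q_s = 14.25 / 0.0428611 = 332.469 s
Geometry in metres: D = 51.0 mm → 0.051 m, h = 6.92 mm → 0.00692 m; screw speed N = 35.8 rpm = 0.596667 rev/s
Shear rate: γ̇ = πDN/h = π·0.051·0.596667/0.00692 = 13.8148 s⁻¹
ΔT = η·γ̇²·t_res / (ρ·cp) = 2550 · (13.8148)² · 332.469 / (1025 · 2540) = 62.1478 K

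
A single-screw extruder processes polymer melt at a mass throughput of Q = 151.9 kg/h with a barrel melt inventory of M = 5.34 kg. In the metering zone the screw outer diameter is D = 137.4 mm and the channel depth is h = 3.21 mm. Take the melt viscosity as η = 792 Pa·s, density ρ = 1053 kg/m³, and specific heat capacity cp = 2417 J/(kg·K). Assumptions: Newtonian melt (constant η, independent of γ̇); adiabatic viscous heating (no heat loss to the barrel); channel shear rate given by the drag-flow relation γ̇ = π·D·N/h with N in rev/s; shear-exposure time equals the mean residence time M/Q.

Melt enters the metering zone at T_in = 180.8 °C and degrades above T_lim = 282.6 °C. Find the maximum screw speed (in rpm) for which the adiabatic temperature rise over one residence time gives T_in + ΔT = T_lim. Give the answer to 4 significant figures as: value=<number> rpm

value=22.69 rpm

Convert throughput: Q = 151.9 kg/h = 151.9/3600 = 0.0421944 kg/s
t_res = M / Q_s = 5.34 ÷ 0.0421944 = 126.557 s
Geometry in SI: D = 137.4 mm → 0.1374 m, h = 3.21 mm → 0.00321 m
ΔT_a = T_lim − T_in = 282.6 °C − 180.8 °C = 101.8 K
Invert ΔT = ηγ̇²t_res/(ρcp) for γ̇: γ̇_max² = ΔT_a ρ cp / (η t_res) = 101.8·1053·2417 / (792·126.557) = 2584.89 s⁻²
Take the square root: γ̇_max = √(2584.89) = 50.8418 s⁻¹
N_max = γ̇_max h / (πD) = 50.8418·0.00321/(π·0.1374) = 0.378085 rev/s → ×60 = 22.6851 rpm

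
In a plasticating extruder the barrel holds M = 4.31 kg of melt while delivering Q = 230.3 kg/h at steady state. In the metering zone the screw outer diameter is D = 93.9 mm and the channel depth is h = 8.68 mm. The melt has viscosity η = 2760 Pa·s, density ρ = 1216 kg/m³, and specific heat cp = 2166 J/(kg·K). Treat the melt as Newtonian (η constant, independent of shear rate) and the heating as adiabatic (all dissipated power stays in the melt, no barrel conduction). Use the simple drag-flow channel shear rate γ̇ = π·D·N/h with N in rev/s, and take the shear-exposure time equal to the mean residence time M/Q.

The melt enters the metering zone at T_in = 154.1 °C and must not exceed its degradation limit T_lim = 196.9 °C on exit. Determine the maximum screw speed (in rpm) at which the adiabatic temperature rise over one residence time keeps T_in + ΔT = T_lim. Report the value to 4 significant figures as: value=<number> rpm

Throughput in SI: Q_s = 230.3 kg/h ÷ 3600 s/h = 0.0639722 kg/s
t_res = M / Q_s = 4.31 ÷ 0.0639722 = 67.373 s
Convert to metres: D = 0.0939 m, h = 0.00868 m
Allowable rise: ΔT_a = T_lim − T_in = 196.9 − 154.1 = 42.8 K
γ̇_max² = ΔT_a·ρ·cp/(η·t_res) = 42.8·1216·2166/(2760·67.373) = 606.235 s⁻²
γ̇_max = √606.235 = 24.6218 s⁻¹
N_max = γ̇_max h / (πD) = 24.6218·0.00868/(π·0.0939) = 0.724477 rev/s → ×60 = 43.4686 rpm

value=43.47 rpm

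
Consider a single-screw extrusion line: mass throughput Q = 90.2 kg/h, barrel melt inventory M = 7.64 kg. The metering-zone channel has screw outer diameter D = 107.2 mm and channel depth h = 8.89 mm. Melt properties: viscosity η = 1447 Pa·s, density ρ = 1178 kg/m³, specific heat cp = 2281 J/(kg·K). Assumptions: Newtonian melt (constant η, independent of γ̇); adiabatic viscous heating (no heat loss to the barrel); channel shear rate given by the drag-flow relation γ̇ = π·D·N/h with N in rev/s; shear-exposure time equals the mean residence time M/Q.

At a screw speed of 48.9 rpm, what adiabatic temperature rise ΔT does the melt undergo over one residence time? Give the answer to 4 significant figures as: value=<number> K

Throughput in SI: Q_s = 90.2 kg/h ÷ 3600 s/h = 0.0250556 kg/s
t_res = M / Q_s = 7.64 / 0.0250556 = 304.922 s
Geometry in metres: D = 107.2 mm → 0.1072 m, h = 8.89 mm → 0.00889 m; screw speed N = 48.9 rpm = 0.815 rev/s
γ̇ = π·D·N / h = π · 0.1072 · 0.815 / 0.00889 = 30.8745 s⁻¹
ΔT = η·γ̇²·t_res / (ρ·cp) = 1447 · (30.8745)² · 304.922 / (1178 · 2281) = 156.527 K

value=156.5 K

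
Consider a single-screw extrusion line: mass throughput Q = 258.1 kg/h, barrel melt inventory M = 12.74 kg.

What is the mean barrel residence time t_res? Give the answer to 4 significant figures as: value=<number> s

Q_s = Q / 3600 = 258.1 / 3600 = 0.0716944 kg/s
t_res = M / Q_s = 12.74 ÷ 0.0716944 = 177.699 s

value=177.7 s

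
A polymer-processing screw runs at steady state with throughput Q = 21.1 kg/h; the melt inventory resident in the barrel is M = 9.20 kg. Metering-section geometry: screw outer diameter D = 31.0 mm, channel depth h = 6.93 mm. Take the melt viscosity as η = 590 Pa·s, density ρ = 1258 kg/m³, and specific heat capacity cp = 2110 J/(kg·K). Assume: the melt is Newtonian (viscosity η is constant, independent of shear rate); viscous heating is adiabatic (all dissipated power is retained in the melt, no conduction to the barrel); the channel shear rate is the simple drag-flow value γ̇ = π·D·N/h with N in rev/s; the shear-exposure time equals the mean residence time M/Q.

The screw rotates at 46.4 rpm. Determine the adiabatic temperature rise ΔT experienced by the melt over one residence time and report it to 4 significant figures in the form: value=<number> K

value=41.21 K

Throughput in SI: Q_s = 21.1 kg/h ÷ 3600 s/h = 0.00586111 kg/s
t_res = M / Q_s = 9.20 / 0.00586111 = 1569.67 s
D = 31.0 mm = 0.031 m;  h = 6.93 mm = 0.00693 m;  N = 46.4 rpm / 60 = 0.773333 rev/s
Shear rate: γ̇ = πDN/h = π·0.031·0.773333/0.00693 = 10.8679 s⁻¹
ΔT = η·γ̇²·t_res/(ρ·cp) = [590 × 10.8679² × 1569.67] / [1258 × 2110] = 41.2085 K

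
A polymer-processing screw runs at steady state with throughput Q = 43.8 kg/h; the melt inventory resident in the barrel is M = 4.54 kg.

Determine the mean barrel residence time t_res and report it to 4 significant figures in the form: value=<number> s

Q_s = Q / 3600 = 43.8 / 3600 = 0.0121667 kg/s
t_res = M / Q_s = 4.54 / 0.0121667 = 373.151 s

value=373.2 s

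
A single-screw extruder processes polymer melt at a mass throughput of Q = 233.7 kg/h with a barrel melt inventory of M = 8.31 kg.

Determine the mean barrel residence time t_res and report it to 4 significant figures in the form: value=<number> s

Throughput in SI: Q_s = 233.7 kg/h ÷ 3600 s/h = 0.0649167 kg/s
t_res = M / Q_s = 8.31 / 0.0649167 = 128.01 s

value=128.0 s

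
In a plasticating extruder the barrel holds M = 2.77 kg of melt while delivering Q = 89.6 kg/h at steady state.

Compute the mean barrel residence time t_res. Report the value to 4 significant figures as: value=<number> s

value=111.3 s

Throughput in SI: Q_s = 89.6 kg/h ÷ 3600 s/h = 0.0248889 kg/s
Mean residence time: t_res = M/Q_s = 2.77 kg / 0.0248889 kg/s = 111.295 s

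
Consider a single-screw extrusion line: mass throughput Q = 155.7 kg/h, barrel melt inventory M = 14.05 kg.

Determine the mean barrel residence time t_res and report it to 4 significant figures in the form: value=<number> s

value=324.9 s

Q_s = Q / 3600 = 155.7 / 3600 = 0.04325 kg/s
Mean residence time: t_res = M/Q_s = 14.05 kg / 0.04325 kg/s = 324.855 s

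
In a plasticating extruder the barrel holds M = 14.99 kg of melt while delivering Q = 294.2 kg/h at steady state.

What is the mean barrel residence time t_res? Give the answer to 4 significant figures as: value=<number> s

Convert throughput: Q = 294.2 kg/h = 294.2/3600 = 0.0817222 kg/s
t_res = M / Q_s = 14.99 / 0.0817222 = 183.426 s

value=183.4 s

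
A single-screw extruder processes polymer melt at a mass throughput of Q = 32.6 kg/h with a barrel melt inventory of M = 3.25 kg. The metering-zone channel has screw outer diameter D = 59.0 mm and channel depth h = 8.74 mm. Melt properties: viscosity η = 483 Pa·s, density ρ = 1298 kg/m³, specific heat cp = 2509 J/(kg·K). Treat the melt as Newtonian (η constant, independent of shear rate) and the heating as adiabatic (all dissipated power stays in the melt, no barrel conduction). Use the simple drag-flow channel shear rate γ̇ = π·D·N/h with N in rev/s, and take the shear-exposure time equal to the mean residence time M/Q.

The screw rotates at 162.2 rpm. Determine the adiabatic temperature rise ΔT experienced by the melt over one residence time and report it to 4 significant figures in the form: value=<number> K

value=175.0 K

Convert throughput: Q = 32.6 kg/h = 32.6/3600 = 0.00905556 kg/s
t_res = M / Q_s = 3.25 ÷ 0.00905556 = 358.896 s
D = 59.0 mm = 0.059 m;  h = 8.74 mm = 0.00874 m;  N = 162.2 rpm / 60 = 2.70333 rev/s
Shear rate: γ̇ = πDN/h = π·0.059·2.70333/0.00874 = 57.3311 s⁻¹
ΔT = η·γ̇²·t_res / (ρ·cp) = 483 · (57.3311)² · 358.896 / (1298 · 2509) = 174.952 K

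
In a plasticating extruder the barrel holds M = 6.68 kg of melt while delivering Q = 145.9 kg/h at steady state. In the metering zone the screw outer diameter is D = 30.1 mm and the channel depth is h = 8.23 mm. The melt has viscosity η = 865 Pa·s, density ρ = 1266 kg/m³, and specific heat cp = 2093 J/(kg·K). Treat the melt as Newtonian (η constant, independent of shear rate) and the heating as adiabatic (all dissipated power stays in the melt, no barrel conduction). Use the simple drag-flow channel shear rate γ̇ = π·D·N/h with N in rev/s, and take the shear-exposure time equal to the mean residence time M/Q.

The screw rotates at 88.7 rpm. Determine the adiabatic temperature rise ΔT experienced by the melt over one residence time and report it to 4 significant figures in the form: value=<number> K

value=15.52 K

Convert throughput: Q = 145.9 kg/h = 145.9/3600 = 0.0405278 kg/s
t_res = M / Q_s = 6.68 / 0.0405278 = 164.825 s
D = 30.1 mm = 0.0301 m;  h = 8.23 mm = 0.00823 m;  N = 88.7 rpm / 60 = 1.47833 rev/s
Shear rate: γ̇ = πDN/h = π·0.0301·1.47833/0.00823 = 16.9859 s⁻¹
ΔT = η·γ̇²·t_res/(ρ·cp) = [865 × 16.9859² × 164.825] / [1266 × 2093] = 15.5244 K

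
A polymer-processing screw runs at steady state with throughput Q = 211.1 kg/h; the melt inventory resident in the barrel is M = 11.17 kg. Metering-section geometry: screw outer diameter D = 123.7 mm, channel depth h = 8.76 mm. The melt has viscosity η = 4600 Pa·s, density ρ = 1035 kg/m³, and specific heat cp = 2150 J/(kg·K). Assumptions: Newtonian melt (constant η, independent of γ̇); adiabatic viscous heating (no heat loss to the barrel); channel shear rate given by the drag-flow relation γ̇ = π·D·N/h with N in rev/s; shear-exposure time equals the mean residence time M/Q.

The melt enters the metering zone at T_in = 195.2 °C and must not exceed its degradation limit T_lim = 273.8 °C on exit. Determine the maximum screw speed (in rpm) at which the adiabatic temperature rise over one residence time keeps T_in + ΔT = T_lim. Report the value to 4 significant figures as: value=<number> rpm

value=19.11 rpm

Q_s = Q / 3600 = 211.1 / 3600 = 0.0586389 kg/s
t_res = M / Q_s = 11.17 / 0.0586389 = 190.488 s
Geometry in SI: D = 123.7 mm → 0.1237 m, h = 8.76 mm → 0.00876 m
Allowable rise: ΔT_a = T_lim − T_in = 273.8 − 195.2 = 78.6 K
Invert ΔT = ηγ̇²t_res/(ρcp) for γ̇: γ̇_max² = ΔT_a ρ cp / (η t_res) = 78.6·1035·2150 / (4600·190.488) = 199.607 s⁻²
γ̇_max = sqrt(199.607) = 14.1282 s⁻¹
N_max = γ̇_max·h / (π·D) = 14.1282 · 0.00876 / (π · 0.1237) = 0.318473 rev/s = 19.1084 rpm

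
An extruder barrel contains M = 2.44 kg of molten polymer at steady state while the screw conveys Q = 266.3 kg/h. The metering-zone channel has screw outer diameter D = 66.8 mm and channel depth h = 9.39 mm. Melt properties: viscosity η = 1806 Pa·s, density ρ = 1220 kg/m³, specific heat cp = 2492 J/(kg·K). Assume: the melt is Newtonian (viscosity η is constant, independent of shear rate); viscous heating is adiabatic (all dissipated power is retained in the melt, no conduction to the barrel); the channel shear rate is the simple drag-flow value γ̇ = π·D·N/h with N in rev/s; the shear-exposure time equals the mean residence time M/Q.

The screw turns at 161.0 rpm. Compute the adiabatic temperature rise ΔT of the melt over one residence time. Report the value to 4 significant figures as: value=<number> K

value=70.47 K

Q_s = Q / 3600 = 266.3 / 3600 = 0.0739722 kg/s
t_res = M / Q_s = 2.44 ÷ 0.0739722 = 32.9854 s
Geometry in metres: D = 66.8 mm → 0.0668 m, h = 9.39 mm → 0.00939 m; screw speed N = 161.0 rpm = 2.68333 rev/s
Shear rate: γ̇ = πDN/h = π·0.0668·2.68333/0.00939 = 59.9702 s⁻¹
Adiabatic rise: ΔT = η γ̇² t_res / (ρ cp) = 1806·(59.9702)²·32.9854 / (1220·2492) = 70.4696 K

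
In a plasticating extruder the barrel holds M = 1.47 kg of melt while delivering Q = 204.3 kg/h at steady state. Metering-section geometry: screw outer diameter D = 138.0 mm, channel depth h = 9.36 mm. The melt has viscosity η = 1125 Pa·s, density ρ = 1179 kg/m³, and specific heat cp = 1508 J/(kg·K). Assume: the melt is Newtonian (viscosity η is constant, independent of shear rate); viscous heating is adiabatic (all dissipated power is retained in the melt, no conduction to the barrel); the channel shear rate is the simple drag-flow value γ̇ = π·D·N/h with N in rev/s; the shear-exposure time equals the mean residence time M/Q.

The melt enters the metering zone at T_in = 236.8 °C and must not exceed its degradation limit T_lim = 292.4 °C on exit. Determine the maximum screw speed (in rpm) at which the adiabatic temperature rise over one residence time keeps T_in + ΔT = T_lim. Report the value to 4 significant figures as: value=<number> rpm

Throughput in SI: Q_s = 204.3 kg/h ÷ 3600 s/h = 0.05675 kg/s
Mean residence time: t_res = M/Q_s = 1.47 kg / 0.05675 kg/s = 25.9031 s
D = 138.0 mm = 0.138 m;  h = 9.36 mm = 0.00936 m
ΔT_a = T_lim − T_in = 292.4 − 236.8 = 55.6 K
Invert ΔT = ηγ̇²t_res/(ρcp) for γ̇: γ̇_max² = ΔT_a ρ cp / (η t_res) = 55.6·1179·1508 / (1125·25.9031) = 3392.24 s⁻²
Take the square root: γ̇_max = √(3392.24) = 58.2429 s⁻¹
Solve γ̇ = πDN/h for N: N_max = γ̇_max·h/(π·D) = 58.2429 × 0.00936 / (π × 0.138) = 1.25745 rev/s = 75.4469 rpm

value=75.45 rpm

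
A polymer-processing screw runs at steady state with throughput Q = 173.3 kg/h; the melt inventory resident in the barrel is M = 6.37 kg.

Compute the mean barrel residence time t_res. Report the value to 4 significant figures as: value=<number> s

value=132.3 s

Convert throughput: Q = 173.3 kg/h = 173.3/3600 = 0.0481389 kg/s
t_res = M / Q_s = 6.37 / 0.0481389 = 132.325 s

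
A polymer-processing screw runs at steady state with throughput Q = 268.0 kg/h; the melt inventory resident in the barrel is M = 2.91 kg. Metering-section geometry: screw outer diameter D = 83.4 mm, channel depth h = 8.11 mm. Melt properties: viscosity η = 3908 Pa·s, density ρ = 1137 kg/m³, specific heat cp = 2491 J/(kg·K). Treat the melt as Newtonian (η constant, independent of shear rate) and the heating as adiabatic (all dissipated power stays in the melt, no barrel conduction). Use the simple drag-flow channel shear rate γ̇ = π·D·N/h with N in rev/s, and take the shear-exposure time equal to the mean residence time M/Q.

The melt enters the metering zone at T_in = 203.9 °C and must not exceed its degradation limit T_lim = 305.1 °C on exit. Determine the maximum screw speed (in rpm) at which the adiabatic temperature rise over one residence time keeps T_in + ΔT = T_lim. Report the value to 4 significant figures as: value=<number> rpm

value=80.45 rpm

Convert throughput: Q = 268.0 kg/h = 268.0/3600 = 0.0744444 kg/s
Mean residence time: t_res = M/Q_s = 2.91 kg / 0.0744444 kg/s = 39.0896 s
Geometry in SI: D = 83.4 mm → 0.0834 m, h = 8.11 mm → 0.00811 m
ΔT_a = T_lim − T_in = 305.1 °C − 203.9 °C = 101.2 K
γ̇_max² = ΔT_a·ρ·cp/(η·t_res) = 101.2·1137·2491/(3908·39.0896) = 1876.29 s⁻²
Take the square root: γ̇_max = √(1876.29) = 43.3161 s⁻¹
N_max = γ̇_max·h / (π·D) = 43.3161 · 0.00811 / (π · 0.0834) = 1.34077 rev/s = 80.4463 rpm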